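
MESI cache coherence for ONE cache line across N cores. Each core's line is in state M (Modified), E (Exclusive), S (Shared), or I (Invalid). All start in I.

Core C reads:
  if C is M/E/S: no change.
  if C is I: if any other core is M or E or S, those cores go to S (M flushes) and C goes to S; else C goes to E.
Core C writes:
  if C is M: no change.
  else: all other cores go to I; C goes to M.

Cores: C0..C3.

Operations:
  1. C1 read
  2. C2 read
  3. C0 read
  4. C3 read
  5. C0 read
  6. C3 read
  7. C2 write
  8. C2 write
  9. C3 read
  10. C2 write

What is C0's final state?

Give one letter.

Answer: I

Derivation:
Op 1: C1 read [C1 read from I: no other sharers -> C1=E (exclusive)] -> [I,E,I,I]
Op 2: C2 read [C2 read from I: others=['C1=E'] -> C2=S, others downsized to S] -> [I,S,S,I]
Op 3: C0 read [C0 read from I: others=['C1=S', 'C2=S'] -> C0=S, others downsized to S] -> [S,S,S,I]
Op 4: C3 read [C3 read from I: others=['C0=S', 'C1=S', 'C2=S'] -> C3=S, others downsized to S] -> [S,S,S,S]
Op 5: C0 read [C0 read: already in S, no change] -> [S,S,S,S]
Op 6: C3 read [C3 read: already in S, no change] -> [S,S,S,S]
Op 7: C2 write [C2 write: invalidate ['C0=S', 'C1=S', 'C3=S'] -> C2=M] -> [I,I,M,I]
Op 8: C2 write [C2 write: already M (modified), no change] -> [I,I,M,I]
Op 9: C3 read [C3 read from I: others=['C2=M'] -> C3=S, others downsized to S] -> [I,I,S,S]
Op 10: C2 write [C2 write: invalidate ['C3=S'] -> C2=M] -> [I,I,M,I]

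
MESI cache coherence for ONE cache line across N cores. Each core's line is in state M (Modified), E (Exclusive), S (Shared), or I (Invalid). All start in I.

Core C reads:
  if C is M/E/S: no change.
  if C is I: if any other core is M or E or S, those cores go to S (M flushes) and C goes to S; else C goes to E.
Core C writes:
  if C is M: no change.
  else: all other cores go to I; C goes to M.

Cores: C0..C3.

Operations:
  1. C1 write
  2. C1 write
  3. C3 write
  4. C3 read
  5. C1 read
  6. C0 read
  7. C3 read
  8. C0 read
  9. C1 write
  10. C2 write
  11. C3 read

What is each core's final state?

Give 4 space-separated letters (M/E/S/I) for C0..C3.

Op 1: C1 write [C1 write: invalidate none -> C1=M] -> [I,M,I,I]
Op 2: C1 write [C1 write: already M (modified), no change] -> [I,M,I,I]
Op 3: C3 write [C3 write: invalidate ['C1=M'] -> C3=M] -> [I,I,I,M]
Op 4: C3 read [C3 read: already in M, no change] -> [I,I,I,M]
Op 5: C1 read [C1 read from I: others=['C3=M'] -> C1=S, others downsized to S] -> [I,S,I,S]
Op 6: C0 read [C0 read from I: others=['C1=S', 'C3=S'] -> C0=S, others downsized to S] -> [S,S,I,S]
Op 7: C3 read [C3 read: already in S, no change] -> [S,S,I,S]
Op 8: C0 read [C0 read: already in S, no change] -> [S,S,I,S]
Op 9: C1 write [C1 write: invalidate ['C0=S', 'C3=S'] -> C1=M] -> [I,M,I,I]
Op 10: C2 write [C2 write: invalidate ['C1=M'] -> C2=M] -> [I,I,M,I]
Op 11: C3 read [C3 read from I: others=['C2=M'] -> C3=S, others downsized to S] -> [I,I,S,S]

Answer: I I S S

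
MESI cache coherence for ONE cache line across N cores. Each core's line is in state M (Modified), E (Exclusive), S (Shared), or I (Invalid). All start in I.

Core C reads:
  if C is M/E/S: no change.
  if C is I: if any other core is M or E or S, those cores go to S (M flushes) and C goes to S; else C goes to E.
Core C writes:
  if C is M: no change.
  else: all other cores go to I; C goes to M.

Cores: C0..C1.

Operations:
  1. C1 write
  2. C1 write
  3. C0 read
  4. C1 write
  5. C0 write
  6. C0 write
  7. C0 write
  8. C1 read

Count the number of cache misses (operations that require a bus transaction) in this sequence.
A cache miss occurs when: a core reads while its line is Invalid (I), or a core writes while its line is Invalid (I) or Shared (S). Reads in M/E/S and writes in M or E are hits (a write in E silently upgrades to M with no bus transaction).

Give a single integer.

Op 1: C1 write [C1 write: invalidate none -> C1=M] -> [I,M] [MISS #1: write from I]
Op 2: C1 write [C1 write: already M (modified), no change] -> [I,M] [hit: write from M]
Op 3: C0 read [C0 read from I: others=['C1=M'] -> C0=S, others downsized to S] -> [S,S] [MISS #2: read from I]
Op 4: C1 write [C1 write: invalidate ['C0=S'] -> C1=M] -> [I,M] [MISS #3: write from S]
Op 5: C0 write [C0 write: invalidate ['C1=M'] -> C0=M] -> [M,I] [MISS #4: write from I]
Op 6: C0 write [C0 write: already M (modified), no change] -> [M,I] [hit: write from M]
Op 7: C0 write [C0 write: already M (modified), no change] -> [M,I] [hit: write from M]
Op 8: C1 read [C1 read from I: others=['C0=M'] -> C1=S, others downsized to S] -> [S,S] [MISS #5: read from I]

Answer: 5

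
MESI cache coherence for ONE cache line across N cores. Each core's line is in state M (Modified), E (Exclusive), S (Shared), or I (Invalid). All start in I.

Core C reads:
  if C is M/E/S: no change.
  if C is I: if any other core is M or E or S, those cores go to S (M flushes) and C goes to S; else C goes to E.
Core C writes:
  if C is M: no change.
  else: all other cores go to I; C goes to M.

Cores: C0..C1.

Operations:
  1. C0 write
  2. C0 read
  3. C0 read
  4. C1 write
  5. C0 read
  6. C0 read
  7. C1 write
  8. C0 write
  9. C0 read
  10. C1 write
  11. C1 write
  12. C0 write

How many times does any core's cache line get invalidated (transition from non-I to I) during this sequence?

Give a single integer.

Answer: 5

Derivation:
Op 1: C0 write [C0 write: invalidate none -> C0=M] -> [M,I] (invalidations this op: 0; running total: 0)
Op 2: C0 read [C0 read: already in M, no change] -> [M,I] (invalidations this op: 0; running total: 0)
Op 3: C0 read [C0 read: already in M, no change] -> [M,I] (invalidations this op: 0; running total: 0)
Op 4: C1 write [C1 write: invalidate ['C0=M'] -> C1=M] -> [I,M] (invalidations this op: 1; running total: 1)
Op 5: C0 read [C0 read from I: others=['C1=M'] -> C0=S, others downsized to S] -> [S,S] (invalidations this op: 0; running total: 1)
Op 6: C0 read [C0 read: already in S, no change] -> [S,S] (invalidations this op: 0; running total: 1)
Op 7: C1 write [C1 write: invalidate ['C0=S'] -> C1=M] -> [I,M] (invalidations this op: 1; running total: 2)
Op 8: C0 write [C0 write: invalidate ['C1=M'] -> C0=M] -> [M,I] (invalidations this op: 1; running total: 3)
Op 9: C0 read [C0 read: already in M, no change] -> [M,I] (invalidations this op: 0; running total: 3)
Op 10: C1 write [C1 write: invalidate ['C0=M'] -> C1=M] -> [I,M] (invalidations this op: 1; running total: 4)
Op 11: C1 write [C1 write: already M (modified), no change] -> [I,M] (invalidations this op: 0; running total: 4)
Op 12: C0 write [C0 write: invalidate ['C1=M'] -> C0=M] -> [M,I] (invalidations this op: 1; running total: 5)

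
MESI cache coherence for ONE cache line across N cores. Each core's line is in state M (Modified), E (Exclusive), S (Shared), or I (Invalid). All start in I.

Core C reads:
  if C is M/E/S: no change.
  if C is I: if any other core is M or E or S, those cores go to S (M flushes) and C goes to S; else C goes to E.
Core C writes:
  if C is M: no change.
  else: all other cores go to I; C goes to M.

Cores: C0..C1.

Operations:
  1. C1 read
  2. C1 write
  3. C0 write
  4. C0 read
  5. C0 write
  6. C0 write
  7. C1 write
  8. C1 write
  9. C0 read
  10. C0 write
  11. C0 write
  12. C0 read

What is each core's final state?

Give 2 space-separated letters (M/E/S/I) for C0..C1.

Answer: M I

Derivation:
Op 1: C1 read [C1 read from I: no other sharers -> C1=E (exclusive)] -> [I,E]
Op 2: C1 write [C1 write: invalidate none -> C1=M] -> [I,M]
Op 3: C0 write [C0 write: invalidate ['C1=M'] -> C0=M] -> [M,I]
Op 4: C0 read [C0 read: already in M, no change] -> [M,I]
Op 5: C0 write [C0 write: already M (modified), no change] -> [M,I]
Op 6: C0 write [C0 write: already M (modified), no change] -> [M,I]
Op 7: C1 write [C1 write: invalidate ['C0=M'] -> C1=M] -> [I,M]
Op 8: C1 write [C1 write: already M (modified), no change] -> [I,M]
Op 9: C0 read [C0 read from I: others=['C1=M'] -> C0=S, others downsized to S] -> [S,S]
Op 10: C0 write [C0 write: invalidate ['C1=S'] -> C0=M] -> [M,I]
Op 11: C0 write [C0 write: already M (modified), no change] -> [M,I]
Op 12: C0 read [C0 read: already in M, no change] -> [M,I]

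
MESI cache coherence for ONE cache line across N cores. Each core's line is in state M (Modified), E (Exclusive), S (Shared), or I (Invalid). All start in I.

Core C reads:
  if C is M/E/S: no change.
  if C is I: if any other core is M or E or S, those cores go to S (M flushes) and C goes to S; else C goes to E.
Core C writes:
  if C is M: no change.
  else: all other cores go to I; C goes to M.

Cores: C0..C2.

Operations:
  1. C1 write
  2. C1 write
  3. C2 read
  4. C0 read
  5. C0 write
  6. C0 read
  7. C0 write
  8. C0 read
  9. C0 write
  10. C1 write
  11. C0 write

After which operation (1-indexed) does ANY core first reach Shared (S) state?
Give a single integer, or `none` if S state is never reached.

Op 1: C1 write [C1 write: invalidate none -> C1=M] -> [I,M,I]
Op 2: C1 write [C1 write: already M (modified), no change] -> [I,M,I]
Op 3: C2 read [C2 read from I: others=['C1=M'] -> C2=S, others downsized to S] -> [I,S,S]
  -> First S state at op 3; remaining ops need not be traced.

Answer: 3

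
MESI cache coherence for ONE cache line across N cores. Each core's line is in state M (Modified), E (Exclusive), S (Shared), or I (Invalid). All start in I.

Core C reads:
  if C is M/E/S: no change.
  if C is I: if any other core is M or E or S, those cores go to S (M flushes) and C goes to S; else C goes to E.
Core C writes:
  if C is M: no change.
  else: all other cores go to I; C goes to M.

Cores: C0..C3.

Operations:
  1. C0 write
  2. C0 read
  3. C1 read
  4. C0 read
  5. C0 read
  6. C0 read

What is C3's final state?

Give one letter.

Op 1: C0 write [C0 write: invalidate none -> C0=M] -> [M,I,I,I]
Op 2: C0 read [C0 read: already in M, no change] -> [M,I,I,I]
Op 3: C1 read [C1 read from I: others=['C0=M'] -> C1=S, others downsized to S] -> [S,S,I,I]
Op 4: C0 read [C0 read: already in S, no change] -> [S,S,I,I]
Op 5: C0 read [C0 read: already in S, no change] -> [S,S,I,I]
Op 6: C0 read [C0 read: already in S, no change] -> [S,S,I,I]

Answer: I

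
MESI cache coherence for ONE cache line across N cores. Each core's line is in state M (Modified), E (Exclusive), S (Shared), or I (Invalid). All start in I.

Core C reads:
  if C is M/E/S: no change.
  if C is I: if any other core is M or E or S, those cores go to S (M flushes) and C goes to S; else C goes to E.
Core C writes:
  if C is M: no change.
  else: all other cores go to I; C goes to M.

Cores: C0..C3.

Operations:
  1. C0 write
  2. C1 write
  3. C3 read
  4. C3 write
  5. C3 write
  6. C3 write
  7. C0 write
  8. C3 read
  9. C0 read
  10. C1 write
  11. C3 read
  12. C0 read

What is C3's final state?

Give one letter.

Answer: S

Derivation:
Op 1: C0 write [C0 write: invalidate none -> C0=M] -> [M,I,I,I]
Op 2: C1 write [C1 write: invalidate ['C0=M'] -> C1=M] -> [I,M,I,I]
Op 3: C3 read [C3 read from I: others=['C1=M'] -> C3=S, others downsized to S] -> [I,S,I,S]
Op 4: C3 write [C3 write: invalidate ['C1=S'] -> C3=M] -> [I,I,I,M]
Op 5: C3 write [C3 write: already M (modified), no change] -> [I,I,I,M]
Op 6: C3 write [C3 write: already M (modified), no change] -> [I,I,I,M]
Op 7: C0 write [C0 write: invalidate ['C3=M'] -> C0=M] -> [M,I,I,I]
Op 8: C3 read [C3 read from I: others=['C0=M'] -> C3=S, others downsized to S] -> [S,I,I,S]
Op 9: C0 read [C0 read: already in S, no change] -> [S,I,I,S]
Op 10: C1 write [C1 write: invalidate ['C0=S', 'C3=S'] -> C1=M] -> [I,M,I,I]
Op 11: C3 read [C3 read from I: others=['C1=M'] -> C3=S, others downsized to S] -> [I,S,I,S]
Op 12: C0 read [C0 read from I: others=['C1=S', 'C3=S'] -> C0=S, others downsized to S] -> [S,S,I,S]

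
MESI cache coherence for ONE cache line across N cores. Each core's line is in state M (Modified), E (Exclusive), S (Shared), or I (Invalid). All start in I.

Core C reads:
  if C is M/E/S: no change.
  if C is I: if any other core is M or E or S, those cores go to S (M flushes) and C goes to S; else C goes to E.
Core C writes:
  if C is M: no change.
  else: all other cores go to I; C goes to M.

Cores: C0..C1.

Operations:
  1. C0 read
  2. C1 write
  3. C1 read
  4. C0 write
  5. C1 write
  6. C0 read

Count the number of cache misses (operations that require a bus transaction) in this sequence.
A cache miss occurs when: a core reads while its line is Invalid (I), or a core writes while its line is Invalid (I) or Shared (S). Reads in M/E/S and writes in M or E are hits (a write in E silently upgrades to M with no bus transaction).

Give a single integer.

Op 1: C0 read [C0 read from I: no other sharers -> C0=E (exclusive)] -> [E,I] [MISS #1: read from I]
Op 2: C1 write [C1 write: invalidate ['C0=E'] -> C1=M] -> [I,M] [MISS #2: write from I]
Op 3: C1 read [C1 read: already in M, no change] -> [I,M] [hit: read from M]
Op 4: C0 write [C0 write: invalidate ['C1=M'] -> C0=M] -> [M,I] [MISS #3: write from I]
Op 5: C1 write [C1 write: invalidate ['C0=M'] -> C1=M] -> [I,M] [MISS #4: write from I]
Op 6: C0 read [C0 read from I: others=['C1=M'] -> C0=S, others downsized to S] -> [S,S] [MISS #5: read from I]

Answer: 5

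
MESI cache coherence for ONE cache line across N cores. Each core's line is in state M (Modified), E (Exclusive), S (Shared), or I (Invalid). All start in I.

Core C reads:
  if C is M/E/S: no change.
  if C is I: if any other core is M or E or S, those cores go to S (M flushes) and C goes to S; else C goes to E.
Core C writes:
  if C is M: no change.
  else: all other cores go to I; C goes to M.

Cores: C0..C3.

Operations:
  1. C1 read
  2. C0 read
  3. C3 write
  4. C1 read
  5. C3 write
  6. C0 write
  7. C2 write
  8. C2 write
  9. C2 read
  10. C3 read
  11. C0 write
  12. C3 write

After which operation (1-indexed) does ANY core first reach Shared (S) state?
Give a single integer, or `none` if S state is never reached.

Op 1: C1 read [C1 read from I: no other sharers -> C1=E (exclusive)] -> [I,E,I,I]
Op 2: C0 read [C0 read from I: others=['C1=E'] -> C0=S, others downsized to S] -> [S,S,I,I]
  -> First S state at op 2; remaining ops need not be traced.

Answer: 2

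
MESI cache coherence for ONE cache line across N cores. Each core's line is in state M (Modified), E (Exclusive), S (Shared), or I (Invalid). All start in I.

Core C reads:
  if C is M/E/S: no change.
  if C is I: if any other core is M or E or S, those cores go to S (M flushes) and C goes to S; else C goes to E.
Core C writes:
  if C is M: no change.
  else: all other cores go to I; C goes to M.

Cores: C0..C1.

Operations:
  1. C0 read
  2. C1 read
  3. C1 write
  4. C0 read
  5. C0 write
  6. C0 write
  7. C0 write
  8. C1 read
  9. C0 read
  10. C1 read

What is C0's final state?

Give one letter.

Answer: S

Derivation:
Op 1: C0 read [C0 read from I: no other sharers -> C0=E (exclusive)] -> [E,I]
Op 2: C1 read [C1 read from I: others=['C0=E'] -> C1=S, others downsized to S] -> [S,S]
Op 3: C1 write [C1 write: invalidate ['C0=S'] -> C1=M] -> [I,M]
Op 4: C0 read [C0 read from I: others=['C1=M'] -> C0=S, others downsized to S] -> [S,S]
Op 5: C0 write [C0 write: invalidate ['C1=S'] -> C0=M] -> [M,I]
Op 6: C0 write [C0 write: already M (modified), no change] -> [M,I]
Op 7: C0 write [C0 write: already M (modified), no change] -> [M,I]
Op 8: C1 read [C1 read from I: others=['C0=M'] -> C1=S, others downsized to S] -> [S,S]
Op 9: C0 read [C0 read: already in S, no change] -> [S,S]
Op 10: C1 read [C1 read: already in S, no change] -> [S,S]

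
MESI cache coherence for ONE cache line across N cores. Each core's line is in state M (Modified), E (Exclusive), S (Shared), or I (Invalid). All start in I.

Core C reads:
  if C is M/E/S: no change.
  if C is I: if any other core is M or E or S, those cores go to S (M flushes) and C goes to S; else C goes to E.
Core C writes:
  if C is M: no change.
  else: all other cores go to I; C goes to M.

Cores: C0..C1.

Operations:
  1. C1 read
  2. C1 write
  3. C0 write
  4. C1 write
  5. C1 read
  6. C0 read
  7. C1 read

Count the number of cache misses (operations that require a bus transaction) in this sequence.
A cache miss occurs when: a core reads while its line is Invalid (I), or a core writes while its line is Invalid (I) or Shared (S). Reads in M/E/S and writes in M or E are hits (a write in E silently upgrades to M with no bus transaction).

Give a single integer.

Answer: 4

Derivation:
Op 1: C1 read [C1 read from I: no other sharers -> C1=E (exclusive)] -> [I,E] [MISS #1: read from I]
Op 2: C1 write [C1 write: invalidate none -> C1=M] -> [I,M] [hit: write from E is a silent E->M upgrade, no bus transaction]
Op 3: C0 write [C0 write: invalidate ['C1=M'] -> C0=M] -> [M,I] [MISS #2: write from I]
Op 4: C1 write [C1 write: invalidate ['C0=M'] -> C1=M] -> [I,M] [MISS #3: write from I]
Op 5: C1 read [C1 read: already in M, no change] -> [I,M] [hit: read from M]
Op 6: C0 read [C0 read from I: others=['C1=M'] -> C0=S, others downsized to S] -> [S,S] [MISS #4: read from I]
Op 7: C1 read [C1 read: already in S, no change] -> [S,S] [hit: read from S]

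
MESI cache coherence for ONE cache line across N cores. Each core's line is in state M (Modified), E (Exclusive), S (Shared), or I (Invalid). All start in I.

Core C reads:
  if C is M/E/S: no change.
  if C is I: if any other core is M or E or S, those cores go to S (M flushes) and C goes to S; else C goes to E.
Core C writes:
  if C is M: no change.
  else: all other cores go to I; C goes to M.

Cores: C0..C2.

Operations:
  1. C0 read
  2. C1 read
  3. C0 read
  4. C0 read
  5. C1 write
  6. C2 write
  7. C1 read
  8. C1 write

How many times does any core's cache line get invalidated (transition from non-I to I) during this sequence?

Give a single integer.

Answer: 3

Derivation:
Op 1: C0 read [C0 read from I: no other sharers -> C0=E (exclusive)] -> [E,I,I] (invalidations this op: 0; running total: 0)
Op 2: C1 read [C1 read from I: others=['C0=E'] -> C1=S, others downsized to S] -> [S,S,I] (invalidations this op: 0; running total: 0)
Op 3: C0 read [C0 read: already in S, no change] -> [S,S,I] (invalidations this op: 0; running total: 0)
Op 4: C0 read [C0 read: already in S, no change] -> [S,S,I] (invalidations this op: 0; running total: 0)
Op 5: C1 write [C1 write: invalidate ['C0=S'] -> C1=M] -> [I,M,I] (invalidations this op: 1; running total: 1)
Op 6: C2 write [C2 write: invalidate ['C1=M'] -> C2=M] -> [I,I,M] (invalidations this op: 1; running total: 2)
Op 7: C1 read [C1 read from I: others=['C2=M'] -> C1=S, others downsized to S] -> [I,S,S] (invalidations this op: 0; running total: 2)
Op 8: C1 write [C1 write: invalidate ['C2=S'] -> C1=M] -> [I,M,I] (invalidations this op: 1; running total: 3)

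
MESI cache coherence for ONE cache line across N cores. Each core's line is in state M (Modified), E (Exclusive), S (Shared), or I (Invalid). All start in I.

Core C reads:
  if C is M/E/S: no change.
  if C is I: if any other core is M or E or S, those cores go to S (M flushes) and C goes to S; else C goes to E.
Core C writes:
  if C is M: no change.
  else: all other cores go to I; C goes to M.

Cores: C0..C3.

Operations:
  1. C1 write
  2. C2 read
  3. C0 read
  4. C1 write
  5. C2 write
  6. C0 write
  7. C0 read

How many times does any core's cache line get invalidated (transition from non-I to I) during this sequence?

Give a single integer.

Answer: 4

Derivation:
Op 1: C1 write [C1 write: invalidate none -> C1=M] -> [I,M,I,I] (invalidations this op: 0; running total: 0)
Op 2: C2 read [C2 read from I: others=['C1=M'] -> C2=S, others downsized to S] -> [I,S,S,I] (invalidations this op: 0; running total: 0)
Op 3: C0 read [C0 read from I: others=['C1=S', 'C2=S'] -> C0=S, others downsized to S] -> [S,S,S,I] (invalidations this op: 0; running total: 0)
Op 4: C1 write [C1 write: invalidate ['C0=S', 'C2=S'] -> C1=M] -> [I,M,I,I] (invalidations this op: 2; running total: 2)
Op 5: C2 write [C2 write: invalidate ['C1=M'] -> C2=M] -> [I,I,M,I] (invalidations this op: 1; running total: 3)
Op 6: C0 write [C0 write: invalidate ['C2=M'] -> C0=M] -> [M,I,I,I] (invalidations this op: 1; running total: 4)
Op 7: C0 read [C0 read: already in M, no change] -> [M,I,I,I] (invalidations this op: 0; running total: 4)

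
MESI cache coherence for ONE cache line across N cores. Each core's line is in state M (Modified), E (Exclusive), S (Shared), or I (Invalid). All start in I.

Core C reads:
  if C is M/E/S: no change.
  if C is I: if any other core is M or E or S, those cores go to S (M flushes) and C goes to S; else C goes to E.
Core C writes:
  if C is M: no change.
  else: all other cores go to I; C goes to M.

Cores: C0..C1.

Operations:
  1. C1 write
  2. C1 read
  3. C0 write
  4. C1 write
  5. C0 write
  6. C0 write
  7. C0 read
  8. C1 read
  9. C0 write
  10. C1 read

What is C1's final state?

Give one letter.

Answer: S

Derivation:
Op 1: C1 write [C1 write: invalidate none -> C1=M] -> [I,M]
Op 2: C1 read [C1 read: already in M, no change] -> [I,M]
Op 3: C0 write [C0 write: invalidate ['C1=M'] -> C0=M] -> [M,I]
Op 4: C1 write [C1 write: invalidate ['C0=M'] -> C1=M] -> [I,M]
Op 5: C0 write [C0 write: invalidate ['C1=M'] -> C0=M] -> [M,I]
Op 6: C0 write [C0 write: already M (modified), no change] -> [M,I]
Op 7: C0 read [C0 read: already in M, no change] -> [M,I]
Op 8: C1 read [C1 read from I: others=['C0=M'] -> C1=S, others downsized to S] -> [S,S]
Op 9: C0 write [C0 write: invalidate ['C1=S'] -> C0=M] -> [M,I]
Op 10: C1 read [C1 read from I: others=['C0=M'] -> C1=S, others downsized to S] -> [S,S]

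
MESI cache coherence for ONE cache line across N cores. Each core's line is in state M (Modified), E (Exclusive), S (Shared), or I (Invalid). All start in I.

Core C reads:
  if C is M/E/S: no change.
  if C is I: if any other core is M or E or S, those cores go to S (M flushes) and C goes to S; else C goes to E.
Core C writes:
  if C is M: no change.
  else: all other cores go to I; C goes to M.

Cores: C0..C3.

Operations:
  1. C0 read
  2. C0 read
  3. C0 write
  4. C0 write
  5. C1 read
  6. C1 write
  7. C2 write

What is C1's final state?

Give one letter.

Answer: I

Derivation:
Op 1: C0 read [C0 read from I: no other sharers -> C0=E (exclusive)] -> [E,I,I,I]
Op 2: C0 read [C0 read: already in E, no change] -> [E,I,I,I]
Op 3: C0 write [C0 write: invalidate none -> C0=M] -> [M,I,I,I]
Op 4: C0 write [C0 write: already M (modified), no change] -> [M,I,I,I]
Op 5: C1 read [C1 read from I: others=['C0=M'] -> C1=S, others downsized to S] -> [S,S,I,I]
Op 6: C1 write [C1 write: invalidate ['C0=S'] -> C1=M] -> [I,M,I,I]
Op 7: C2 write [C2 write: invalidate ['C1=M'] -> C2=M] -> [I,I,M,I]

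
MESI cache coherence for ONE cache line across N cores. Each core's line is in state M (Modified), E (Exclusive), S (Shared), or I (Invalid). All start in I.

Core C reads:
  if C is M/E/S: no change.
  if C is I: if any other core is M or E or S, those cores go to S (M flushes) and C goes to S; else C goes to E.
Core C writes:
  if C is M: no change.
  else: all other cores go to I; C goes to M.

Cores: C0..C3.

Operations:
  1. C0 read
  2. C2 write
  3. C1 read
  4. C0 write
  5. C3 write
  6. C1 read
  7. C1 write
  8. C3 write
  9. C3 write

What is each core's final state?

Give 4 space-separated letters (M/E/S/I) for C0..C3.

Answer: I I I M

Derivation:
Op 1: C0 read [C0 read from I: no other sharers -> C0=E (exclusive)] -> [E,I,I,I]
Op 2: C2 write [C2 write: invalidate ['C0=E'] -> C2=M] -> [I,I,M,I]
Op 3: C1 read [C1 read from I: others=['C2=M'] -> C1=S, others downsized to S] -> [I,S,S,I]
Op 4: C0 write [C0 write: invalidate ['C1=S', 'C2=S'] -> C0=M] -> [M,I,I,I]
Op 5: C3 write [C3 write: invalidate ['C0=M'] -> C3=M] -> [I,I,I,M]
Op 6: C1 read [C1 read from I: others=['C3=M'] -> C1=S, others downsized to S] -> [I,S,I,S]
Op 7: C1 write [C1 write: invalidate ['C3=S'] -> C1=M] -> [I,M,I,I]
Op 8: C3 write [C3 write: invalidate ['C1=M'] -> C3=M] -> [I,I,I,M]
Op 9: C3 write [C3 write: already M (modified), no change] -> [I,I,I,M]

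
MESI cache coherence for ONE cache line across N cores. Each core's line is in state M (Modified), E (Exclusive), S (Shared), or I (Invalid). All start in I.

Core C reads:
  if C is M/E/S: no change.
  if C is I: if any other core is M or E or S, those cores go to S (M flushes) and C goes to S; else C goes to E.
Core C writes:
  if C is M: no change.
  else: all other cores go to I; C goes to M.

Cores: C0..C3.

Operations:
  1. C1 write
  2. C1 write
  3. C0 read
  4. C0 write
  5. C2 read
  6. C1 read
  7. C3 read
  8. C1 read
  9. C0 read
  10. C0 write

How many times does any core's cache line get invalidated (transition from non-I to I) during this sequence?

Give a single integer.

Answer: 4

Derivation:
Op 1: C1 write [C1 write: invalidate none -> C1=M] -> [I,M,I,I] (invalidations this op: 0; running total: 0)
Op 2: C1 write [C1 write: already M (modified), no change] -> [I,M,I,I] (invalidations this op: 0; running total: 0)
Op 3: C0 read [C0 read from I: others=['C1=M'] -> C0=S, others downsized to S] -> [S,S,I,I] (invalidations this op: 0; running total: 0)
Op 4: C0 write [C0 write: invalidate ['C1=S'] -> C0=M] -> [M,I,I,I] (invalidations this op: 1; running total: 1)
Op 5: C2 read [C2 read from I: others=['C0=M'] -> C2=S, others downsized to S] -> [S,I,S,I] (invalidations this op: 0; running total: 1)
Op 6: C1 read [C1 read from I: others=['C0=S', 'C2=S'] -> C1=S, others downsized to S] -> [S,S,S,I] (invalidations this op: 0; running total: 1)
Op 7: C3 read [C3 read from I: others=['C0=S', 'C1=S', 'C2=S'] -> C3=S, others downsized to S] -> [S,S,S,S] (invalidations this op: 0; running total: 1)
Op 8: C1 read [C1 read: already in S, no change] -> [S,S,S,S] (invalidations this op: 0; running total: 1)
Op 9: C0 read [C0 read: already in S, no change] -> [S,S,S,S] (invalidations this op: 0; running total: 1)
Op 10: C0 write [C0 write: invalidate ['C1=S', 'C2=S', 'C3=S'] -> C0=M] -> [M,I,I,I] (invalidations this op: 3; running total: 4)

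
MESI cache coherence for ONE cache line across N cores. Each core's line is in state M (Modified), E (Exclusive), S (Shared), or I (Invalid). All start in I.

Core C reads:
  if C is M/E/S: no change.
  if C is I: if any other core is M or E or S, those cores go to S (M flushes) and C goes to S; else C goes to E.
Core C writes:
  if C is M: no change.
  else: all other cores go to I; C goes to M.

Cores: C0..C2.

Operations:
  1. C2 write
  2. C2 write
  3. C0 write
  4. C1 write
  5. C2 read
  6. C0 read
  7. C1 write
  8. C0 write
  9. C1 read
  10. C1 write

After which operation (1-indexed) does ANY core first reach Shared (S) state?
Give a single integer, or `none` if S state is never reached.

Op 1: C2 write [C2 write: invalidate none -> C2=M] -> [I,I,M]
Op 2: C2 write [C2 write: already M (modified), no change] -> [I,I,M]
Op 3: C0 write [C0 write: invalidate ['C2=M'] -> C0=M] -> [M,I,I]
Op 4: C1 write [C1 write: invalidate ['C0=M'] -> C1=M] -> [I,M,I]
Op 5: C2 read [C2 read from I: others=['C1=M'] -> C2=S, others downsized to S] -> [I,S,S]
  -> First S state at op 5; remaining ops need not be traced.

Answer: 5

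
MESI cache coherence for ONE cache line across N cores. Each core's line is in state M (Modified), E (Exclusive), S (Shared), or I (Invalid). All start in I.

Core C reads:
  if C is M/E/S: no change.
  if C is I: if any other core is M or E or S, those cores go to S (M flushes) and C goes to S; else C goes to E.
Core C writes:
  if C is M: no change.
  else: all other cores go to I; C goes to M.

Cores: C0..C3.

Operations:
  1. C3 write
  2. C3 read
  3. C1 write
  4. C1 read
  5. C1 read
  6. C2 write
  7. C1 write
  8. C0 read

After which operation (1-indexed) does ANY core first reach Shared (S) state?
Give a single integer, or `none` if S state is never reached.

Answer: 8

Derivation:
Op 1: C3 write [C3 write: invalidate none -> C3=M] -> [I,I,I,M]
Op 2: C3 read [C3 read: already in M, no change] -> [I,I,I,M]
Op 3: C1 write [C1 write: invalidate ['C3=M'] -> C1=M] -> [I,M,I,I]
Op 4: C1 read [C1 read: already in M, no change] -> [I,M,I,I]
Op 5: C1 read [C1 read: already in M, no change] -> [I,M,I,I]
Op 6: C2 write [C2 write: invalidate ['C1=M'] -> C2=M] -> [I,I,M,I]
Op 7: C1 write [C1 write: invalidate ['C2=M'] -> C1=M] -> [I,M,I,I]
Op 8: C0 read [C0 read from I: others=['C1=M'] -> C0=S, others downsized to S] -> [S,S,I,I]
  -> First S state at op 8; remaining ops need not be traced.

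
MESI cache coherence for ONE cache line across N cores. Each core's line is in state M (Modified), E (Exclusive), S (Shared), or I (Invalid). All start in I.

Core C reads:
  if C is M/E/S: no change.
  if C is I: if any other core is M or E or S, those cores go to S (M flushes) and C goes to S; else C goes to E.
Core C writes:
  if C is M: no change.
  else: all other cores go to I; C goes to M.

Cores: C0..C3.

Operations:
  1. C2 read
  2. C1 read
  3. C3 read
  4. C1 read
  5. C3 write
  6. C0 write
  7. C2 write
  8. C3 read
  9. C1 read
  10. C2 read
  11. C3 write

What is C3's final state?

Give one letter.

Op 1: C2 read [C2 read from I: no other sharers -> C2=E (exclusive)] -> [I,I,E,I]
Op 2: C1 read [C1 read from I: others=['C2=E'] -> C1=S, others downsized to S] -> [I,S,S,I]
Op 3: C3 read [C3 read from I: others=['C1=S', 'C2=S'] -> C3=S, others downsized to S] -> [I,S,S,S]
Op 4: C1 read [C1 read: already in S, no change] -> [I,S,S,S]
Op 5: C3 write [C3 write: invalidate ['C1=S', 'C2=S'] -> C3=M] -> [I,I,I,M]
Op 6: C0 write [C0 write: invalidate ['C3=M'] -> C0=M] -> [M,I,I,I]
Op 7: C2 write [C2 write: invalidate ['C0=M'] -> C2=M] -> [I,I,M,I]
Op 8: C3 read [C3 read from I: others=['C2=M'] -> C3=S, others downsized to S] -> [I,I,S,S]
Op 9: C1 read [C1 read from I: others=['C2=S', 'C3=S'] -> C1=S, others downsized to S] -> [I,S,S,S]
Op 10: C2 read [C2 read: already in S, no change] -> [I,S,S,S]
Op 11: C3 write [C3 write: invalidate ['C1=S', 'C2=S'] -> C3=M] -> [I,I,I,M]

Answer: M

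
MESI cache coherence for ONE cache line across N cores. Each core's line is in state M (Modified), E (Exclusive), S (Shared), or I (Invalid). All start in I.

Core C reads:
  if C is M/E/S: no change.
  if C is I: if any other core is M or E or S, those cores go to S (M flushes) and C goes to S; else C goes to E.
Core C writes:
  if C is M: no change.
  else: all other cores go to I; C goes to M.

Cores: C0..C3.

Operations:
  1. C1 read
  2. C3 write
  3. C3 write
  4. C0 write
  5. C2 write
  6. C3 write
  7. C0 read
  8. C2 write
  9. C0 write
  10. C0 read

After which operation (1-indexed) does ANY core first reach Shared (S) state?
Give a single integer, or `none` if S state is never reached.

Op 1: C1 read [C1 read from I: no other sharers -> C1=E (exclusive)] -> [I,E,I,I]
Op 2: C3 write [C3 write: invalidate ['C1=E'] -> C3=M] -> [I,I,I,M]
Op 3: C3 write [C3 write: already M (modified), no change] -> [I,I,I,M]
Op 4: C0 write [C0 write: invalidate ['C3=M'] -> C0=M] -> [M,I,I,I]
Op 5: C2 write [C2 write: invalidate ['C0=M'] -> C2=M] -> [I,I,M,I]
Op 6: C3 write [C3 write: invalidate ['C2=M'] -> C3=M] -> [I,I,I,M]
Op 7: C0 read [C0 read from I: others=['C3=M'] -> C0=S, others downsized to S] -> [S,I,I,S]
  -> First S state at op 7; remaining ops need not be traced.

Answer: 7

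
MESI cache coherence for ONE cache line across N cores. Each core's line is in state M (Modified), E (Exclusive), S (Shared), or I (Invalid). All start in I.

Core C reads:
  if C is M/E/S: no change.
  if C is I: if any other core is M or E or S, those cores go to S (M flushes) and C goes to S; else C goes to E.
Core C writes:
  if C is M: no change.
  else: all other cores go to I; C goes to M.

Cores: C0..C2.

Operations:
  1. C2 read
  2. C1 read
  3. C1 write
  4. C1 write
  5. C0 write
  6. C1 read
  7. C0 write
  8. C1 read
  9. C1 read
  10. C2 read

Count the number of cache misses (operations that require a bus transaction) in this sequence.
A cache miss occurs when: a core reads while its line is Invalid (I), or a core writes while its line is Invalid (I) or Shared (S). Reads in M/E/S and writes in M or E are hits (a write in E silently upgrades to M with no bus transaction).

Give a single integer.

Op 1: C2 read [C2 read from I: no other sharers -> C2=E (exclusive)] -> [I,I,E] [MISS #1: read from I]
Op 2: C1 read [C1 read from I: others=['C2=E'] -> C1=S, others downsized to S] -> [I,S,S] [MISS #2: read from I]
Op 3: C1 write [C1 write: invalidate ['C2=S'] -> C1=M] -> [I,M,I] [MISS #3: write from S]
Op 4: C1 write [C1 write: already M (modified), no change] -> [I,M,I] [hit: write from M]
Op 5: C0 write [C0 write: invalidate ['C1=M'] -> C0=M] -> [M,I,I] [MISS #4: write from I]
Op 6: C1 read [C1 read from I: others=['C0=M'] -> C1=S, others downsized to S] -> [S,S,I] [MISS #5: read from I]
Op 7: C0 write [C0 write: invalidate ['C1=S'] -> C0=M] -> [M,I,I] [MISS #6: write from S]
Op 8: C1 read [C1 read from I: others=['C0=M'] -> C1=S, others downsized to S] -> [S,S,I] [MISS #7: read from I]
Op 9: C1 read [C1 read: already in S, no change] -> [S,S,I] [hit: read from S]
Op 10: C2 read [C2 read from I: others=['C0=S', 'C1=S'] -> C2=S, others downsized to S] -> [S,S,S] [MISS #8: read from I]

Answer: 8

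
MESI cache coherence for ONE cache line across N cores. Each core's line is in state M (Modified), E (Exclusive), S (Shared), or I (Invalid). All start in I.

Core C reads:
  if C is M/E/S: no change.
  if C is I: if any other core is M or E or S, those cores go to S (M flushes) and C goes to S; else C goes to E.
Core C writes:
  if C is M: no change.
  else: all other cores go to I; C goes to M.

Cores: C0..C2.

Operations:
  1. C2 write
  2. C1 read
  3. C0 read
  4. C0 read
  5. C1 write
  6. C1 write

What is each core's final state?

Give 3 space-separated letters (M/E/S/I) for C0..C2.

Answer: I M I

Derivation:
Op 1: C2 write [C2 write: invalidate none -> C2=M] -> [I,I,M]
Op 2: C1 read [C1 read from I: others=['C2=M'] -> C1=S, others downsized to S] -> [I,S,S]
Op 3: C0 read [C0 read from I: others=['C1=S', 'C2=S'] -> C0=S, others downsized to S] -> [S,S,S]
Op 4: C0 read [C0 read: already in S, no change] -> [S,S,S]
Op 5: C1 write [C1 write: invalidate ['C0=S', 'C2=S'] -> C1=M] -> [I,M,I]
Op 6: C1 write [C1 write: already M (modified), no change] -> [I,M,I]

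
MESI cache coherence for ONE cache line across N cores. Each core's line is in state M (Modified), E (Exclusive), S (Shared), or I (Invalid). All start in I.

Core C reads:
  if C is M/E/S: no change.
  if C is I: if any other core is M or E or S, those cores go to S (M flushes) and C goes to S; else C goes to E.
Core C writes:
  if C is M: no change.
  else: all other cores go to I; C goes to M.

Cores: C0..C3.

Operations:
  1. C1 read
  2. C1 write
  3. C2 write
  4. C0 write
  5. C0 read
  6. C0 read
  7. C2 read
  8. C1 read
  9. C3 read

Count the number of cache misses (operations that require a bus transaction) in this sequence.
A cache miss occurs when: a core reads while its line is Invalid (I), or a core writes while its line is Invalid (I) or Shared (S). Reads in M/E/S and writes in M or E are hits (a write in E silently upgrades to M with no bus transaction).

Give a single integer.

Answer: 6

Derivation:
Op 1: C1 read [C1 read from I: no other sharers -> C1=E (exclusive)] -> [I,E,I,I] [MISS #1: read from I]
Op 2: C1 write [C1 write: invalidate none -> C1=M] -> [I,M,I,I] [hit: write from E is a silent E->M upgrade, no bus transaction]
Op 3: C2 write [C2 write: invalidate ['C1=M'] -> C2=M] -> [I,I,M,I] [MISS #2: write from I]
Op 4: C0 write [C0 write: invalidate ['C2=M'] -> C0=M] -> [M,I,I,I] [MISS #3: write from I]
Op 5: C0 read [C0 read: already in M, no change] -> [M,I,I,I] [hit: read from M]
Op 6: C0 read [C0 read: already in M, no change] -> [M,I,I,I] [hit: read from M]
Op 7: C2 read [C2 read from I: others=['C0=M'] -> C2=S, others downsized to S] -> [S,I,S,I] [MISS #4: read from I]
Op 8: C1 read [C1 read from I: others=['C0=S', 'C2=S'] -> C1=S, others downsized to S] -> [S,S,S,I] [MISS #5: read from I]
Op 9: C3 read [C3 read from I: others=['C0=S', 'C1=S', 'C2=S'] -> C3=S, others downsized to S] -> [S,S,S,S] [MISS #6: read from I]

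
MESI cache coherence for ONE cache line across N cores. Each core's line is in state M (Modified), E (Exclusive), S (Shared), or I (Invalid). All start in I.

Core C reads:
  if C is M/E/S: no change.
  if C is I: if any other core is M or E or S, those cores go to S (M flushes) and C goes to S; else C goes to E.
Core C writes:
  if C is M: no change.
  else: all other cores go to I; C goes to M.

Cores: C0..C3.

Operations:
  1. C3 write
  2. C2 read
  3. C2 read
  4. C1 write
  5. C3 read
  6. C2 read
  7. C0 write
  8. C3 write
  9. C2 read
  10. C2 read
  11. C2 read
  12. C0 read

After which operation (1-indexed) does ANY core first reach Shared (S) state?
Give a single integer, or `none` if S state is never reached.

Op 1: C3 write [C3 write: invalidate none -> C3=M] -> [I,I,I,M]
Op 2: C2 read [C2 read from I: others=['C3=M'] -> C2=S, others downsized to S] -> [I,I,S,S]
  -> First S state at op 2; remaining ops need not be traced.

Answer: 2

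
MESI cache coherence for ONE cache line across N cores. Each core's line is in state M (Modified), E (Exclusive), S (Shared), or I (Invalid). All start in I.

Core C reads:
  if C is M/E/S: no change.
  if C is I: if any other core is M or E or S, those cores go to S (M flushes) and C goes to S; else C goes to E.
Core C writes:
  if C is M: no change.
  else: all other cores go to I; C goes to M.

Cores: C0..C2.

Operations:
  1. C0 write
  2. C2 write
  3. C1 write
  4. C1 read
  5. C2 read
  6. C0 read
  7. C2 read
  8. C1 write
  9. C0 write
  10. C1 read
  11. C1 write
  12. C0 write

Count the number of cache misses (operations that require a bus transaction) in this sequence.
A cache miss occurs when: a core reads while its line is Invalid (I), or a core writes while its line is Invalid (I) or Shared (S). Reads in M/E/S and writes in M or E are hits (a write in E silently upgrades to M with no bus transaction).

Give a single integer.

Op 1: C0 write [C0 write: invalidate none -> C0=M] -> [M,I,I] [MISS #1: write from I]
Op 2: C2 write [C2 write: invalidate ['C0=M'] -> C2=M] -> [I,I,M] [MISS #2: write from I]
Op 3: C1 write [C1 write: invalidate ['C2=M'] -> C1=M] -> [I,M,I] [MISS #3: write from I]
Op 4: C1 read [C1 read: already in M, no change] -> [I,M,I] [hit: read from M]
Op 5: C2 read [C2 read from I: others=['C1=M'] -> C2=S, others downsized to S] -> [I,S,S] [MISS #4: read from I]
Op 6: C0 read [C0 read from I: others=['C1=S', 'C2=S'] -> C0=S, others downsized to S] -> [S,S,S] [MISS #5: read from I]
Op 7: C2 read [C2 read: already in S, no change] -> [S,S,S] [hit: read from S]
Op 8: C1 write [C1 write: invalidate ['C0=S', 'C2=S'] -> C1=M] -> [I,M,I] [MISS #6: write from S]
Op 9: C0 write [C0 write: invalidate ['C1=M'] -> C0=M] -> [M,I,I] [MISS #7: write from I]
Op 10: C1 read [C1 read from I: others=['C0=M'] -> C1=S, others downsized to S] -> [S,S,I] [MISS #8: read from I]
Op 11: C1 write [C1 write: invalidate ['C0=S'] -> C1=M] -> [I,M,I] [MISS #9: write from S]
Op 12: C0 write [C0 write: invalidate ['C1=M'] -> C0=M] -> [M,I,I] [MISS #10: write from I]

Answer: 10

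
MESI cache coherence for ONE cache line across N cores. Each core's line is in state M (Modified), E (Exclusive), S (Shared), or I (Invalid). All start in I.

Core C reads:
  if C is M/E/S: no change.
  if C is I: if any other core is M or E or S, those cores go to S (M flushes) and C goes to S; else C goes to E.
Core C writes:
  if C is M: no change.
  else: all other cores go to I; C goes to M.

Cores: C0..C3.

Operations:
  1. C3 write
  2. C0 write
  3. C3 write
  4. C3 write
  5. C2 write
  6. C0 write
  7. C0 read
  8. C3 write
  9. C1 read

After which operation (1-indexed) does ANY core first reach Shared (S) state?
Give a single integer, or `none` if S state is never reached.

Op 1: C3 write [C3 write: invalidate none -> C3=M] -> [I,I,I,M]
Op 2: C0 write [C0 write: invalidate ['C3=M'] -> C0=M] -> [M,I,I,I]
Op 3: C3 write [C3 write: invalidate ['C0=M'] -> C3=M] -> [I,I,I,M]
Op 4: C3 write [C3 write: already M (modified), no change] -> [I,I,I,M]
Op 5: C2 write [C2 write: invalidate ['C3=M'] -> C2=M] -> [I,I,M,I]
Op 6: C0 write [C0 write: invalidate ['C2=M'] -> C0=M] -> [M,I,I,I]
Op 7: C0 read [C0 read: already in M, no change] -> [M,I,I,I]
Op 8: C3 write [C3 write: invalidate ['C0=M'] -> C3=M] -> [I,I,I,M]
Op 9: C1 read [C1 read from I: others=['C3=M'] -> C1=S, others downsized to S] -> [I,S,I,S]
  -> First S state at op 9; remaining ops need not be traced.

Answer: 9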